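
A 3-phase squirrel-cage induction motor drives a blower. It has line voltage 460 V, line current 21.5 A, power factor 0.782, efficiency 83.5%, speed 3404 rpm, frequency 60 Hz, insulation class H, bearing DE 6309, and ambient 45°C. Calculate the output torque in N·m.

31.4 N·m

P_in = √3·V·I·cosφ = 1.732 × 460 × 21.5 × 0.782 = 13395 W
P_out = η·P_in = 0.835 × 13395 = 11185 W
n = 3404 rpm
ω = 2π×3404/60 = 356.5 rad/s
τ = P_out/ω = 11185/356.5 = 31.4 N·m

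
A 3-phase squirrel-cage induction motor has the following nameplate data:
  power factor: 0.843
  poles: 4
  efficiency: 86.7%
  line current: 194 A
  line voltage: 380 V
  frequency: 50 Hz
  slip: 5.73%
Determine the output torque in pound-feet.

P_in = √3·V·I·cosφ = 1.732 × 380 × 194 × 0.843 = 107637 W
P_out = η·P_in = 0.867 × 107637 = 93321 W
n_s = 120×50/4 = 1500 rpm; n = 1500×(1−0.0573) = 1414 rpm
ω = 2π×1414/60 = 148.1 rad/s
τ = P_out/ω = 93321/148.1 = 630.1 N·m
In lb·ft: 630.1/1.356 = 465 lb·ft

465 lb·ft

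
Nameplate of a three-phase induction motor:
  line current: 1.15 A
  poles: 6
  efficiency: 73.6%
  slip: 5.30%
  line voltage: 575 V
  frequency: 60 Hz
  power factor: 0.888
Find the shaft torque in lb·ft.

P_in = √3·V·I·cosφ = 1.732 × 575 × 1.15 × 0.888 = 1017 W
P_out = η·P_in = 0.736 × 1017 = 749 W
n_s = 120×60/6 = 1200 rpm; n = 1200×(1−0.053) = 1136 rpm
ω = 2π×1136/60 = 119 rad/s
τ = P_out/ω = 749/119 = 6.294 N·m
In lb·ft: 6.294/1.356 = 4.64 lb·ft

4.64 lb·ft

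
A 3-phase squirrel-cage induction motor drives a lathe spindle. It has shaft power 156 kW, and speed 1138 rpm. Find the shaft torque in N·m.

1310 N·m

ω = 2π × 1138/60 = 119.2 rad/s
τ = P/ω = 156000/119.2 = 1310 N·m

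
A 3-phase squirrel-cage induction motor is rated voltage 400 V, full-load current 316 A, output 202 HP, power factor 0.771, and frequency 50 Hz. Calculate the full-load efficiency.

P_out = 202 × 746 = 150692 W
P_in = √3·V_L·I_L·cosφ = 1.732 × 400 × 316 × 0.771 = 168791 W
η = P_out / P_in = 150692 / 168791 = 0.893 = 89.3%

89.3 %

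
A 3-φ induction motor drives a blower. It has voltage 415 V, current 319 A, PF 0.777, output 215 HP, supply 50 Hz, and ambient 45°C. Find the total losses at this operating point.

P_in = √3·V·I·cosφ = 1.732×415×319×0.777 = 178159 W
P_out = 215×746 = 160390 W
Losses = P_in − P_out = 178159 − 160390 = 17769 W

17.8 kW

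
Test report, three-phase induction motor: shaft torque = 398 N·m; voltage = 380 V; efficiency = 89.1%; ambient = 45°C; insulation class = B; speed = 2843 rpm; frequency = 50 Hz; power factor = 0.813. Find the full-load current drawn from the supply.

ω = 2π×2843/60 = 297.7 rad/s; P_out = τω = 398 × 297.7 = 118485 W
P_in = P_out / η = 118485 / 0.891 = 132980 W
I_L = P_in / (√3·V_L·cosφ) = 132980 / (1.732 × 380 × 0.813) = 249 A

249 A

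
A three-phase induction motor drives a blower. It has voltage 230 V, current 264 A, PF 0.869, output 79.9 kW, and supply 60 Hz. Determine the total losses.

11500 W

P_in = √3·V·I·cosφ = 1.732×230×264×0.869 = 91390 W
P_out = 79900 W
Losses = P_in − P_out = 91390 − 79900 = 11490 W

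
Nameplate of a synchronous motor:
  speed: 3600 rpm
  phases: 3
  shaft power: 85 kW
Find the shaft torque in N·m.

ω = 2π × 3600/60 = 377 rad/s
τ = P/ω = 85000/377 = 225 N·m

225 N·m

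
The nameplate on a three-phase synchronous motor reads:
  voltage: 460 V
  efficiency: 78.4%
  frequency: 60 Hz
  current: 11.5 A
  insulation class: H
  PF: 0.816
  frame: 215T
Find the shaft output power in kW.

P_in = √3·V·I·cosφ = 1.732 × 460 × 11.5 × 0.816 = 7476 W
P_out = η·P_in = 0.784 × 7476 = 5861 W

5.86 kW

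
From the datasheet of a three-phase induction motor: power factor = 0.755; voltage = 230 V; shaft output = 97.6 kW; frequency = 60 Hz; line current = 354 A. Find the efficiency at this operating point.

P_out = 97.6 kW = 97600 W
P_in = √3·V_L·I_L·cosφ = 1.732 × 230 × 354 × 0.755 = 106470 W
η = P_out / P_in = 97600 / 106470 = 0.917 = 91.7%

91.7 %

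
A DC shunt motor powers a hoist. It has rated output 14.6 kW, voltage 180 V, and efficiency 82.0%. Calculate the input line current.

P_out = 14.6 kW = 14600 W
P_in = P_out / η = 14600 / 0.820 = 17805 W
I = P_in / V = 17805 / 180 = 98.9 A

98.9 A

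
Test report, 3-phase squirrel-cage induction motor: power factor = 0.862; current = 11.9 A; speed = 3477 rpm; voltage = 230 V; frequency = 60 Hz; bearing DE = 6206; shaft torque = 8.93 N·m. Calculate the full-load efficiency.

ω = 2π × 3477/60 = 364.1 rad/s; P_out = τω = 8.93 × 364.1 = 3251 W
P_in = √3·V_L·I_L·cosφ = 1.732 × 230 × 11.9 × 0.862 = 4086 W
η = P_out / P_in = 3251 / 4086 = 0.796 = 79.6%

79.6 %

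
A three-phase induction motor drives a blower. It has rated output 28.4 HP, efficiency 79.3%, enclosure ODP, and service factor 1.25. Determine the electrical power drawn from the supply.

P_out = 28.4 × 746 = 21186 W
P_in = P_out/η = 21186/0.793 = 26716 W = 26.7 kW

26.7 kW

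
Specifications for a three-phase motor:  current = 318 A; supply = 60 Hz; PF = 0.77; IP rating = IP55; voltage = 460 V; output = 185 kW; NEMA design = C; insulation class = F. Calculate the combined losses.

P_in = √3·V·I·cosφ = 1.732×460×318×0.77 = 195085 W
P_out = 185000 W
Losses = P_in − P_out = 195085 − 185000 = 10085 W

10.1 kW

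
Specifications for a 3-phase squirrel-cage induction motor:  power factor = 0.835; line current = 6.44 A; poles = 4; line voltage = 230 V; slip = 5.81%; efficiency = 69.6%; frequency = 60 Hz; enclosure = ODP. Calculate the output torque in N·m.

8.4 N·m

P_in = √3·V·I·cosφ = 1.732 × 230 × 6.44 × 0.835 = 2142 W
P_out = η·P_in = 0.696 × 2142 = 1491 W
n_s = 120×60/4 = 1800 rpm; n = 1800×(1−0.0581) = 1695 rpm
ω = 2π×1695/60 = 177.5 rad/s
τ = P_out/ω = 1491/177.5 = 8.4 N·m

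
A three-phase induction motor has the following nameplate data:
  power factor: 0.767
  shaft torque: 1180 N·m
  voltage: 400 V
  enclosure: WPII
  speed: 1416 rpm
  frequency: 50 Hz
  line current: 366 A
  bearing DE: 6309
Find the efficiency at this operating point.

90.0 %

ω = 2π × 1416/60 = 148.3 rad/s; P_out = τω = 1180 × 148.3 = 174994 W
P_in = √3·V_L·I_L·cosφ = 1.732 × 400 × 366 × 0.767 = 194484 W
η = P_out / P_in = 174994 / 194484 = 0.900 = 90.0%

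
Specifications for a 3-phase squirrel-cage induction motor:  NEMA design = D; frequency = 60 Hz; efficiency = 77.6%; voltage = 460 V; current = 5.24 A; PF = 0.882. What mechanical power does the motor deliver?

P_in = √3·V·I·cosφ = 1.732 × 460 × 5.24 × 0.882 = 3682 W
P_out = η·P_in = 0.776 × 3682 = 2857 W

2.86 kW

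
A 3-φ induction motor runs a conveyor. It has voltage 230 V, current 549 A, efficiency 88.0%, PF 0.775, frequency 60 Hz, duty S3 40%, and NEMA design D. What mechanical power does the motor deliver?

P_in = √3·V·I·cosφ = 1.732 × 230 × 549 × 0.775 = 169492 W
P_out = η·P_in = 0.88 × 169492 = 149153 W

149 kW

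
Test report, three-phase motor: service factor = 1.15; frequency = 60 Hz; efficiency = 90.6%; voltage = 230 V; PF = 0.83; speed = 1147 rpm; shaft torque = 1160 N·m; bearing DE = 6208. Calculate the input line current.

ω = 2π×1147/60 = 120.1 rad/s; P_out = τω = 1160 × 120.1 = 139316 W
P_in = P_out / η = 139316 / 0.906 = 153770 W
I_L = P_in / (√3·V_L·cosφ) = 153770 / (1.732 × 230 × 0.83) = 465 A

465 A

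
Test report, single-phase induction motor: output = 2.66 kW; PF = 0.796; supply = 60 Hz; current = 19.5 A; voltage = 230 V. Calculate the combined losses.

P_in = V·I·cosφ = 230×19.5×0.796 = 3570 W
P_out = 2660 W
Losses = P_in − P_out = 3570 − 2660 = 910 W

910 W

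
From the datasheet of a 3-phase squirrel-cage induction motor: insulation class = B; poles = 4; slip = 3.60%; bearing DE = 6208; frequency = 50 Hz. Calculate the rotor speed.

n_s = 120f/p = 120×50/4 = 1500 rpm
n = n_s(1 − s) = 1500 × (1 − 0.036) = 1446 rpm

1446 rpm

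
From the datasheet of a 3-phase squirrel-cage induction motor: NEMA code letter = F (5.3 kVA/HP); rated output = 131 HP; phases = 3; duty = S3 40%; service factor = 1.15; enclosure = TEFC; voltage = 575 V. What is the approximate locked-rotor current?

697 A

S_LR = 5.3 × 131 = 694.3 kVA
I_LR = S_LR/(√3·V_L) = 694300/(1.732×575) = 697 A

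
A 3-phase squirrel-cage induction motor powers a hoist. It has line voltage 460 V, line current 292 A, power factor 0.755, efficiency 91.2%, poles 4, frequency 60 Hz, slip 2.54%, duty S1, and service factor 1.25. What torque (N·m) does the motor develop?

872 N·m

P_in = √3·V·I·cosφ = 1.732 × 460 × 292 × 0.755 = 175645 W
P_out = η·P_in = 0.912 × 175645 = 160188 W
n_s = 120×60/4 = 1800 rpm; n = 1800×(1−0.0254) = 1754 rpm
ω = 2π×1754/60 = 183.7 rad/s
τ = P_out/ω = 160188/183.7 = 872 N·m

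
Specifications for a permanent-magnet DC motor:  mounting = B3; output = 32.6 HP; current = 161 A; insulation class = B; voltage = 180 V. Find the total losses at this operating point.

4660 W

P_in = V·I = 180×161 = 28980 W
P_out = 32.6×746 = 24320 W
Losses = P_in − P_out = 28980 − 24320 = 4660 W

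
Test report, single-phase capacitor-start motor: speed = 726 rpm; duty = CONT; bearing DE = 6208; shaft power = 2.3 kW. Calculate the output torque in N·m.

ω = 2π × 726/60 = 76.03 rad/s
τ = P/ω = 2300/76.03 = 30.3 N·m

30.3 N·m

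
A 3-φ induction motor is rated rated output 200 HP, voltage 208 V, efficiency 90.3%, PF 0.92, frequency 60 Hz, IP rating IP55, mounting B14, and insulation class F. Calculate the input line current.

499 A

P_out = 200 × 746 = 149200 W
P_in = P_out / η = 149200 / 0.903 = 165227 W
I_L = P_in / (√3·V_L·cosφ) = 165227 / (1.732 × 208 × 0.92) = 499 A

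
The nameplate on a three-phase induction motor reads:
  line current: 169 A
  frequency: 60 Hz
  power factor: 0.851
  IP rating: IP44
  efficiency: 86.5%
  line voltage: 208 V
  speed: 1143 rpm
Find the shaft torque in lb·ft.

276 lb·ft

P_in = √3·V·I·cosφ = 1.732 × 208 × 169 × 0.851 = 51812 W
P_out = η·P_in = 0.865 × 51812 = 44817 W
n = 1143 rpm
ω = 2π×1143/60 = 119.7 rad/s
τ = P_out/ω = 44817/119.7 = 374.4 N·m
In lb·ft: 374.4/1.356 = 276 lb·ft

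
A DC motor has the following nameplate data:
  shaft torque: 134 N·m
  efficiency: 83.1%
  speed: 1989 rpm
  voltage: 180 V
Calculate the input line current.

ω = 2π×1989/60 = 208.3 rad/s; P_out = τω = 134 × 208.3 = 27912 W
P_in = P_out / η = 27912 / 0.831 = 33588 W
I = P_in / V = 33588 / 180 = 187 A

187 A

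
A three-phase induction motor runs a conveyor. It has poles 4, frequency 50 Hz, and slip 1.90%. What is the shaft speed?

1472 rpm

n_s = 120f/p = 120×50/4 = 1500 rpm
n = n_s(1 − s) = 1500 × (1 − 0.019) = 1472 rpm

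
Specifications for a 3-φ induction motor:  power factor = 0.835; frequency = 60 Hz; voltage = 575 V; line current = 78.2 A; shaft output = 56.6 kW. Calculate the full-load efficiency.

P_out = 56.6 kW = 56600 W
P_in = √3·V_L·I_L·cosφ = 1.732 × 575 × 78.2 × 0.835 = 65029 W
η = P_out / P_in = 56600 / 65029 = 0.870 = 87.0%

87.0 %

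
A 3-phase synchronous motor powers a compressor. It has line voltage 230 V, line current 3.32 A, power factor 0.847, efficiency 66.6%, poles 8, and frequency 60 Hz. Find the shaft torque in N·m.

7.92 N·m

P_in = √3·V·I·cosφ = 1.732 × 230 × 3.32 × 0.847 = 1120 W
P_out = η·P_in = 0.666 × 1120 = 746 W
n = n_s = 120×60/8 = 900 rpm (synchronous)
ω = 2π×900/60 = 94.25 rad/s
τ = P_out/ω = 746/94.25 = 7.92 N·m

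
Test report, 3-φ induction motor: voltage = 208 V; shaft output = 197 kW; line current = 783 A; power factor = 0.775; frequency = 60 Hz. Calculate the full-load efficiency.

P_out = 197 kW = 197000 W
P_in = √3·V_L·I_L·cosφ = 1.732 × 208 × 783 × 0.775 = 218612 W
η = P_out / P_in = 197000 / 218612 = 0.901 = 90.1%

90.1 %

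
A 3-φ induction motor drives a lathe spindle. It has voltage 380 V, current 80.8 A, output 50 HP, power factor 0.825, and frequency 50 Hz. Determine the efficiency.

85.0 %

P_out = 50 × 746 = 37300 W
P_in = √3·V_L·I_L·cosφ = 1.732 × 380 × 80.8 × 0.825 = 43873 W
η = P_out / P_in = 37300 / 43873 = 0.850 = 85.0%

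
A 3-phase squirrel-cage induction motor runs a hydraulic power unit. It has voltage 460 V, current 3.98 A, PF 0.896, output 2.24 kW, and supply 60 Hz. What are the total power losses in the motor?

P_in = √3·V·I·cosφ = 1.732×460×3.98×0.896 = 2841 W
P_out = 2240 W
Losses = P_in − P_out = 2841 − 2240 = 601 W

601 W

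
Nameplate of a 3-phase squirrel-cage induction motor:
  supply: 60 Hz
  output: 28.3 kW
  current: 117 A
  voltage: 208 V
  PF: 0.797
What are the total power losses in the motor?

P_in = √3·V·I·cosφ = 1.732×208×117×0.797 = 33594 W
P_out = 28300 W
Losses = P_in − P_out = 33594 − 28300 = 5294 W

5290 W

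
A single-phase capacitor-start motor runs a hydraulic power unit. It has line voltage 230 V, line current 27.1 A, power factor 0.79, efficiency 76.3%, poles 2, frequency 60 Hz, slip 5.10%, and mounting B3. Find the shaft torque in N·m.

10.5 N·m

P_in = V·I·cosφ = 230 × 27.1 × 0.79 = 4924 W
P_out = η·P_in = 0.763 × 4924 = 3757 W
n_s = 120×60/2 = 3600 rpm; n = 3600×(1−0.051) = 3416 rpm
ω = 2π×3416/60 = 357.7 rad/s
τ = P_out/ω = 3757/357.7 = 10.5 N·m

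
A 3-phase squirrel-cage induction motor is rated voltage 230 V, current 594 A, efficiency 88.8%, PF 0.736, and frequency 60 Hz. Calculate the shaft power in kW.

P_in = √3·V·I·cosφ = 1.732 × 230 × 594 × 0.736 = 174157 W
P_out = η·P_in = 0.888 × 174157 = 154651 W

155 kW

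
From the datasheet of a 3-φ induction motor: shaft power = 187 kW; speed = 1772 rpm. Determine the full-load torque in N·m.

ω = 2π × 1772/60 = 185.6 rad/s
τ = P/ω = 187000/185.6 = 1010 N·m

1010 N·m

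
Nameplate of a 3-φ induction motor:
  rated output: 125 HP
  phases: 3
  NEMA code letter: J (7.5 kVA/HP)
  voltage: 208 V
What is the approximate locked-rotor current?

2600 A

S_LR = 7.5 × 125 = 937.5 kVA
I_LR = S_LR/(√3·V_L) = 937500/(1.732×208) = 2600 A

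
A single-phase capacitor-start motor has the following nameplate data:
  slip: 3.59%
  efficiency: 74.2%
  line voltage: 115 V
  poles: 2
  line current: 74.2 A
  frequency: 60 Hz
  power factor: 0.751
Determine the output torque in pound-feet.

9.65 lb·ft

P_in = V·I·cosφ = 115 × 74.2 × 0.751 = 6408 W
P_out = η·P_in = 0.742 × 6408 = 4755 W
n_s = 120×60/2 = 3600 rpm; n = 3600×(1−0.0359) = 3471 rpm
ω = 2π×3471/60 = 363.5 rad/s
τ = P_out/ω = 4755/363.5 = 13.08 N·m
In lb·ft: 13.08/1.356 = 9.65 lb·ft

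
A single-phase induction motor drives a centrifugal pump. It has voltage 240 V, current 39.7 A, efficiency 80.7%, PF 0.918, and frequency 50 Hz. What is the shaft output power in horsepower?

9.46 HP

P_in = V·I·cosφ = 240 × 39.7 × 0.918 = 8747 W
P_out = η·P_in = 0.807 × 8747 = 7059 W
= 7059/746 = 9.46 HP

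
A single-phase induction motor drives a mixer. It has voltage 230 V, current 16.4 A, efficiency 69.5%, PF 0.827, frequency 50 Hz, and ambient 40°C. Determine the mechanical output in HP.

P_in = V·I·cosφ = 230 × 16.4 × 0.827 = 3119 W
P_out = η·P_in = 0.695 × 3119 = 2168 W
= 2168/746 = 2.91 HP

2.91 HP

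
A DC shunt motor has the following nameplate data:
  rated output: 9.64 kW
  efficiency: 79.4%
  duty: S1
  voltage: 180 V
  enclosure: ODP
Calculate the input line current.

P_out = 9.64 kW = 9640 W
P_in = P_out / η = 9640 / 0.794 = 12141 W
I = P_in / V = 12141 / 180 = 67.5 A

67.5 A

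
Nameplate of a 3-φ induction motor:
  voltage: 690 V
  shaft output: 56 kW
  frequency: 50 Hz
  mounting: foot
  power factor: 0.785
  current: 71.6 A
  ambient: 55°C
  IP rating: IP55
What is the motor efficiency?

83.4 %

P_out = 56 kW = 56000 W
P_in = √3·V_L·I_L·cosφ = 1.732 × 690 × 71.6 × 0.785 = 67171 W
η = P_out / P_in = 56000 / 67171 = 0.834 = 83.4%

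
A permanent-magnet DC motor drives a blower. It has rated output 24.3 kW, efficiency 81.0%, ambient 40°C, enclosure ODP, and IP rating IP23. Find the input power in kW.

30 kW

P_out = 24300 W
P_in = P_out/η = 24300/0.81 = 30000 W = 30 kW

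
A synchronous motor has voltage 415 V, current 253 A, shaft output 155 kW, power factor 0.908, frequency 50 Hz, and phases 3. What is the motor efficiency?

93.9 %

P_out = 155 kW = 155000 W
P_in = √3·V_L·I_L·cosφ = 1.732 × 415 × 253 × 0.908 = 165121 W
η = P_out / P_in = 155000 / 165121 = 0.939 = 93.9%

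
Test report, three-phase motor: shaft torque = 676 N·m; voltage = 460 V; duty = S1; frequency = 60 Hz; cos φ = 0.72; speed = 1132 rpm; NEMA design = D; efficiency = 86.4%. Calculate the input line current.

ω = 2π×1132/60 = 118.5 rad/s; P_out = τω = 676 × 118.5 = 80106 W
P_in = P_out / η = 80106 / 0.864 = 92715 W
I_L = P_in / (√3·V_L·cosφ) = 92715 / (1.732 × 460 × 0.72) = 162 A

162 A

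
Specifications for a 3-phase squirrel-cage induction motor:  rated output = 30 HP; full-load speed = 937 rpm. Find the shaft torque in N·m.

228 N·m

P_out = 30 × 746 = 22380 W
ω = 2π × 937/60 = 98.12 rad/s
τ = P_out/ω = 22380/98.12 = 228 N·m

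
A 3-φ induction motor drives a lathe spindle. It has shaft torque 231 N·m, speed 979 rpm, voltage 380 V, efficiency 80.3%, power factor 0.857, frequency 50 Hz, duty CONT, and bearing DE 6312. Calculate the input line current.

ω = 2π×979/60 = 102.5 rad/s; P_out = τω = 231 × 102.5 = 23678 W
P_in = P_out / η = 23678 / 0.803 = 29487 W
I_L = P_in / (√3·V_L·cosφ) = 29487 / (1.732 × 380 × 0.857) = 52.3 A

52.3 A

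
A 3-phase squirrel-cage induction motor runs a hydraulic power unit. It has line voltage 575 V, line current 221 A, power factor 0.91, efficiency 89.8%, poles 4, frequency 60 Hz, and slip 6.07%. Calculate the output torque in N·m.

P_in = √3·V·I·cosφ = 1.732 × 575 × 221 × 0.91 = 200285 W
P_out = η·P_in = 0.898 × 200285 = 179856 W
n_s = 120×60/4 = 1800 rpm; n = 1800×(1−0.0607) = 1691 rpm
ω = 2π×1691/60 = 177.1 rad/s
τ = P_out/ω = 179856/177.1 = 1020 N·m

1020 N·m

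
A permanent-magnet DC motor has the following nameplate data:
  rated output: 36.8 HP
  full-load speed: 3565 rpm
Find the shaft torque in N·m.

P_out = 36.8 × 746 = 27453 W
ω = 2π × 3565/60 = 373.3 rad/s
τ = P_out/ω = 27453/373.3 = 73.5 N·m

73.5 N·m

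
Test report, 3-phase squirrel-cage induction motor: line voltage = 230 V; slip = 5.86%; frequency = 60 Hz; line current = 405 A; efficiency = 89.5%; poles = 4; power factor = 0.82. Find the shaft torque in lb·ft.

492 lb·ft

P_in = √3·V·I·cosφ = 1.732 × 230 × 405 × 0.82 = 132295 W
P_out = η·P_in = 0.895 × 132295 = 118404 W
n_s = 120×60/4 = 1800 rpm; n = 1800×(1−0.0586) = 1695 rpm
ω = 2π×1695/60 = 177.5 rad/s
τ = P_out/ω = 118404/177.5 = 667.1 N·m
In lb·ft: 667.1/1.356 = 492 lb·ft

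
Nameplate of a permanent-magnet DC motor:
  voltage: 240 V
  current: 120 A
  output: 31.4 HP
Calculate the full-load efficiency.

P_out = 31.4 × 746 = 23424 W
P_in = V·I = 240 × 120 = 28800 W
η = P_out / P_in = 23424 / 28800 = 0.813 = 81.3%

81.3 %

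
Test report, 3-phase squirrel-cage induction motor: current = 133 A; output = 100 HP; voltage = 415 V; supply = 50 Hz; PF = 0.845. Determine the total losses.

P_in = √3·V·I·cosφ = 1.732×415×133×0.845 = 80780 W
P_out = 100×746 = 74600 W
Losses = P_in − P_out = 80780 − 74600 = 6180 W

6180 W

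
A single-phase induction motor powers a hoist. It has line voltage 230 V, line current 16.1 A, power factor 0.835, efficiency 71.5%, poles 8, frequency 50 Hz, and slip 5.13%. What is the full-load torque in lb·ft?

P_in = V·I·cosφ = 230 × 16.1 × 0.835 = 3092 W
P_out = η·P_in = 0.715 × 3092 = 2211 W
n_s = 120×50/8 = 750 rpm; n = 750×(1−0.0513) = 712 rpm
ω = 2π×712/60 = 74.56 rad/s
τ = P_out/ω = 2211/74.56 = 29.65 N·m
In lb·ft: 29.65/1.356 = 21.9 lb·ft

21.9 lb·ft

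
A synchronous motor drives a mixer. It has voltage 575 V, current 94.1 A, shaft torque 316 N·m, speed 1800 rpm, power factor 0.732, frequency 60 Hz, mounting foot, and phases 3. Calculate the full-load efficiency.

86.8 %

ω = 2π × 1800/60 = 188.5 rad/s; P_out = τω = 316 × 188.5 = 59566 W
P_in = √3·V_L·I_L·cosφ = 1.732 × 575 × 94.1 × 0.732 = 68599 W
η = P_out / P_in = 59566 / 68599 = 0.868 = 86.8%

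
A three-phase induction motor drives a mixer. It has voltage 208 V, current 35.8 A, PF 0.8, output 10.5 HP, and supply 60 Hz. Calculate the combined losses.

P_in = √3·V·I·cosφ = 1.732×208×35.8×0.8 = 10318 W
P_out = 10.5×746 = 7833 W
Losses = P_in − P_out = 10318 − 7833 = 2485 W

2490 W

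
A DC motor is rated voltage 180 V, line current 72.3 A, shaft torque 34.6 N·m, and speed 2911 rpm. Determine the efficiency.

81.0 %

ω = 2π × 2911/60 = 304.8 rad/s; P_out = τω = 34.6 × 304.8 = 10546 W
P_in = V·I = 180 × 72.3 = 13014 W
η = P_out / P_in = 10546 / 13014 = 0.810 = 81.0%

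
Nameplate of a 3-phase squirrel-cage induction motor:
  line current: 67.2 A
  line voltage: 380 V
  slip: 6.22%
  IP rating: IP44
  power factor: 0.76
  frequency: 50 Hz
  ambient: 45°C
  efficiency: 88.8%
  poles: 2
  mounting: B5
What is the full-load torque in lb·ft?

P_in = √3·V·I·cosφ = 1.732 × 380 × 67.2 × 0.76 = 33614 W
P_out = η·P_in = 0.888 × 33614 = 29849 W
n_s = 120×50/2 = 3000 rpm; n = 3000×(1−0.0622) = 2813 rpm
ω = 2π×2813/60 = 294.6 rad/s
τ = P_out/ω = 29849/294.6 = 101.3 N·m
In lb·ft: 101.3/1.356 = 74.7 lb·ft

74.7 lb·ft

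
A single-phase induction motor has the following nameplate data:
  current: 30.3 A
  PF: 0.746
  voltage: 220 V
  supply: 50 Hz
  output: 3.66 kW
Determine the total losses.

1310 W

P_in = V·I·cosφ = 220×30.3×0.746 = 4973 W
P_out = 3660 W
Losses = P_in − P_out = 4973 − 3660 = 1313 W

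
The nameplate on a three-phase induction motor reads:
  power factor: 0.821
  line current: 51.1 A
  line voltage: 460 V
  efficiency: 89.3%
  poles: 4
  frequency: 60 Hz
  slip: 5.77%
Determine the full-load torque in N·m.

P_in = √3·V·I·cosφ = 1.732 × 460 × 51.1 × 0.821 = 33425 W
P_out = η·P_in = 0.893 × 33425 = 29849 W
n_s = 120×60/4 = 1800 rpm; n = 1800×(1−0.0577) = 1696 rpm
ω = 2π×1696/60 = 177.6 rad/s
τ = P_out/ω = 29849/177.6 = 168 N·m

168 N·m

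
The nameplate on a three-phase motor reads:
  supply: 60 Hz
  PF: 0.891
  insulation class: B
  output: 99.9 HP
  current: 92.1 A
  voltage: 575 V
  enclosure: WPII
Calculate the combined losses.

P_in = √3·V·I·cosφ = 1.732×575×92.1×0.891 = 81725 W
P_out = 99.9×746 = 74525 W
Losses = P_in − P_out = 81725 − 74525 = 7200 W

7.2 kW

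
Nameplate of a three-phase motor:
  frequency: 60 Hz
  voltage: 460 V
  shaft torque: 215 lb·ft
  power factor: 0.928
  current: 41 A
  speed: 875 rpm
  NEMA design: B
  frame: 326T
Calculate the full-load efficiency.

τ = 215 lb·ft × 1.356 = 291.5 N·m
ω = 2π × 875/60 = 91.63 rad/s; P_out = τω = 291.5 × 91.63 = 26710 W
P_in = √3·V_L·I_L·cosφ = 1.732 × 460 × 41 × 0.928 = 30314 W
η = P_out / P_in = 26710 / 30314 = 0.881 = 88.1%

88.1 %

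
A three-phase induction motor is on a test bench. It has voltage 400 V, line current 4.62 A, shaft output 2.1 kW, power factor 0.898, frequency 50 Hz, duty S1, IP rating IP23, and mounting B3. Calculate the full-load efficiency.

P_out = 2.1 kW = 2100 W
P_in = √3·V_L·I_L·cosφ = 1.732 × 400 × 4.62 × 0.898 = 2874 W
η = P_out / P_in = 2100 / 2874 = 0.731 = 73.1%

73.1 %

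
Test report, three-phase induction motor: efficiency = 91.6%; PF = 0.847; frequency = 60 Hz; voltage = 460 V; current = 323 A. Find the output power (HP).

P_in = √3·V·I·cosφ = 1.732 × 460 × 323 × 0.847 = 217967 W
P_out = η·P_in = 0.916 × 217967 = 199658 W
= 199658/746 = 268 HP

268 HP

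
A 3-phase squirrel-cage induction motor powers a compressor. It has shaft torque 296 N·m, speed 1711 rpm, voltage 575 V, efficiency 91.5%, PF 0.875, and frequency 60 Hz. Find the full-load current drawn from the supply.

ω = 2π×1711/60 = 179.2 rad/s; P_out = τω = 296 × 179.2 = 53043 W
P_in = P_out / η = 53043 / 0.915 = 57970 W
I_L = P_in / (√3·V_L·cosφ) = 57970 / (1.732 × 575 × 0.875) = 66.5 A

66.5 A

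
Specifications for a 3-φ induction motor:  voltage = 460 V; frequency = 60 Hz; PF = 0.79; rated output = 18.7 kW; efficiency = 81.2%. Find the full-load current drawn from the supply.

P_out = 18.7 kW = 18700 W
P_in = P_out / η = 18700 / 0.812 = 23030 W
I_L = P_in / (√3·V_L·cosφ) = 23030 / (1.732 × 460 × 0.79) = 36.6 A

36.6 A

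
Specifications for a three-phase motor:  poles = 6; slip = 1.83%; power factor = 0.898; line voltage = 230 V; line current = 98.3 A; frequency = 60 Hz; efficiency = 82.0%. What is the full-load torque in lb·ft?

P_in = √3·V·I·cosφ = 1.732 × 230 × 98.3 × 0.898 = 35165 W
P_out = η·P_in = 0.82 × 35165 = 28835 W
n_s = 120×60/6 = 1200 rpm; n = 1200×(1−0.0183) = 1178 rpm
ω = 2π×1178/60 = 123.4 rad/s
τ = P_out/ω = 28835/123.4 = 233.7 N·m
In lb·ft: 233.7/1.356 = 172 lb·ft

172 lb·ft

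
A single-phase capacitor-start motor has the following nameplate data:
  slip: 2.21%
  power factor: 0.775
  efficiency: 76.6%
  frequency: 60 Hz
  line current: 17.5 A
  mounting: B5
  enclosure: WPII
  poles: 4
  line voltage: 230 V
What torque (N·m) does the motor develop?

P_in = V·I·cosφ = 230 × 17.5 × 0.775 = 3119 W
P_out = η·P_in = 0.766 × 3119 = 2389 W
n_s = 120×60/4 = 1800 rpm; n = 1800×(1−0.0221) = 1760 rpm
ω = 2π×1760/60 = 184.3 rad/s
τ = P_out/ω = 2389/184.3 = 13 N·m

13 N·m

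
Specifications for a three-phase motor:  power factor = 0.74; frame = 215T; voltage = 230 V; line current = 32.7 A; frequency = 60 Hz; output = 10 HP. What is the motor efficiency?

77.4 %

P_out = 10 × 746 = 7460 W
P_in = √3·V_L·I_L·cosφ = 1.732 × 230 × 32.7 × 0.74 = 9640 W
η = P_out / P_in = 7460 / 9640 = 0.774 = 77.4%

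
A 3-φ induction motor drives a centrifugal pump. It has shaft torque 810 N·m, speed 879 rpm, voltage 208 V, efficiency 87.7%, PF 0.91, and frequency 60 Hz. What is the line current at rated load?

ω = 2π×879/60 = 92.05 rad/s; P_out = τω = 810 × 92.05 = 74561 W
P_in = P_out / η = 74561 / 0.877 = 85018 W
I_L = P_in / (√3·V_L·cosφ) = 85018 / (1.732 × 208 × 0.91) = 259 A

259 A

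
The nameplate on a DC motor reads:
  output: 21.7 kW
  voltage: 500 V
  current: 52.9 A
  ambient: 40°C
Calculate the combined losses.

4750 W

P_in = V·I = 500×52.9 = 26450 W
P_out = 21700 W
Losses = P_in − P_out = 26450 − 21700 = 4750 W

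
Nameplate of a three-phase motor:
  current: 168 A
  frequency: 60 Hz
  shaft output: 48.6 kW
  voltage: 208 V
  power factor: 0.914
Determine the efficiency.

87.9 %

P_out = 48.6 kW = 48600 W
P_in = √3·V_L·I_L·cosφ = 1.732 × 208 × 168 × 0.914 = 55318 W
η = P_out / P_in = 48600 / 55318 = 0.879 = 87.9%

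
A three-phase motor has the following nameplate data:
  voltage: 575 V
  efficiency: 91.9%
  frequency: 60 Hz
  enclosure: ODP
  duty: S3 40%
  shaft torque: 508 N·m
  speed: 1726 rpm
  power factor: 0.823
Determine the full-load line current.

ω = 2π×1726/60 = 180.7 rad/s; P_out = τω = 508 × 180.7 = 91796 W
P_in = P_out / η = 91796 / 0.919 = 99887 W
I_L = P_in / (√3·V_L·cosφ) = 99887 / (1.732 × 575 × 0.823) = 122 A

122 A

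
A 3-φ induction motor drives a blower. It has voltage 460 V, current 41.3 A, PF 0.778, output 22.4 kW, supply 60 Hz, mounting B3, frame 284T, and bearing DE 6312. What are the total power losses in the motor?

3.2 kW

P_in = √3·V·I·cosφ = 1.732×460×41.3×0.778 = 25600 W
P_out = 22400 W
Losses = P_in − P_out = 25600 − 22400 = 3200 W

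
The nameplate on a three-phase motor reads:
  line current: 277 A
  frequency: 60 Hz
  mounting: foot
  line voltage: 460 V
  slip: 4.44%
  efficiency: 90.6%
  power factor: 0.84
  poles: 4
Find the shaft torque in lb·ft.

688 lb·ft

P_in = √3·V·I·cosφ = 1.732 × 460 × 277 × 0.84 = 185381 W
P_out = η·P_in = 0.906 × 185381 = 167955 W
n_s = 120×60/4 = 1800 rpm; n = 1800×(1−0.0444) = 1720 rpm
ω = 2π×1720/60 = 180.1 rad/s
τ = P_out/ω = 167955/180.1 = 932.6 N·m
In lb·ft: 932.6/1.356 = 688 lb·ft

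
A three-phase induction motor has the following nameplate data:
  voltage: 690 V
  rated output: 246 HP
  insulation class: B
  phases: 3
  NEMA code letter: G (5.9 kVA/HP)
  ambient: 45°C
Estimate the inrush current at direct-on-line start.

S_LR = 5.9 × 246 = 1451.4 kVA
I_LR = S_LR/(√3·V_L) = 1451400/(1.732×690) = 1210 A

1210 A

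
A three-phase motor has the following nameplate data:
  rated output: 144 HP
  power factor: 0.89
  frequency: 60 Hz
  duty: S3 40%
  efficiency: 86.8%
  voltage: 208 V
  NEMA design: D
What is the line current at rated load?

386 A

P_out = 144 × 746 = 107424 W
P_in = P_out / η = 107424 / 0.868 = 123760 W
I_L = P_in / (√3·V_L·cosφ) = 123760 / (1.732 × 208 × 0.89) = 386 A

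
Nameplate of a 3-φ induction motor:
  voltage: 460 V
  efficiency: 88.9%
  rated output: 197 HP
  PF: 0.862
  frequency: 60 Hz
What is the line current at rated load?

P_out = 197 × 746 = 146962 W
P_in = P_out / η = 146962 / 0.889 = 165312 W
I_L = P_in / (√3·V_L·cosφ) = 165312 / (1.732 × 460 × 0.862) = 241 A

241 A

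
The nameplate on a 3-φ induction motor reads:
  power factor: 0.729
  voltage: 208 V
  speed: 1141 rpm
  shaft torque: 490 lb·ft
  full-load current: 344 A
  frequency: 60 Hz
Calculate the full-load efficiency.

τ = 490 lb·ft × 1.356 = 664.4 N·m
ω = 2π × 1141/60 = 119.5 rad/s; P_out = τω = 664.4 × 119.5 = 79396 W
P_in = √3·V_L·I_L·cosφ = 1.732 × 208 × 344 × 0.729 = 90344 W
η = P_out / P_in = 79396 / 90344 = 0.879 = 87.9%

87.9 %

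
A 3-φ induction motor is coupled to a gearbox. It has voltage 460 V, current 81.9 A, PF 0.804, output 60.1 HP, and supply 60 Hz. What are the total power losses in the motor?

7630 W

P_in = √3·V·I·cosφ = 1.732×460×81.9×0.804 = 52462 W
P_out = 60.1×746 = 44835 W
Losses = P_in − P_out = 52462 − 44835 = 7627 W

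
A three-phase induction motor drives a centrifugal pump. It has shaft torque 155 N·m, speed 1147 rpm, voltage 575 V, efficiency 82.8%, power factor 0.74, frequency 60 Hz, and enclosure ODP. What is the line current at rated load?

ω = 2π×1147/60 = 120.1 rad/s; P_out = τω = 155 × 120.1 = 18616 W
P_in = P_out / η = 18616 / 0.828 = 22483 W
I_L = P_in / (√3·V_L·cosφ) = 22483 / (1.732 × 575 × 0.74) = 30.5 A

30.5 A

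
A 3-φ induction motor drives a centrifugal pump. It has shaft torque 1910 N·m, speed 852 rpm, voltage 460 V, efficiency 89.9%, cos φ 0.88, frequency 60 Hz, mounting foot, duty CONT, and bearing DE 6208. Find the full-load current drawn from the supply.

ω = 2π×852/60 = 89.22 rad/s; P_out = τω = 1910 × 89.22 = 170410 W
P_in = P_out / η = 170410 / 0.899 = 189555 W
I_L = P_in / (√3·V_L·cosφ) = 189555 / (1.732 × 460 × 0.88) = 270 A

270 A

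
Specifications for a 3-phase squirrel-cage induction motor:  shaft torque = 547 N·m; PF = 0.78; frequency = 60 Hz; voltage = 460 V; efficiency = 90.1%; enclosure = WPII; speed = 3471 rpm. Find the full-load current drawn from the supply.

355 A

ω = 2π×3471/60 = 363.5 rad/s; P_out = τω = 547 × 363.5 = 198835 W
P_in = P_out / η = 198835 / 0.901 = 220683 W
I_L = P_in / (√3·V_L·cosφ) = 220683 / (1.732 × 460 × 0.78) = 355 A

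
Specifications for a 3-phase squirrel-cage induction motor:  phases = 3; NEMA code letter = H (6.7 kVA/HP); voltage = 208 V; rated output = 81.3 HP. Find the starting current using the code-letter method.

1510 A

S_LR = 6.7 × 81.3 = 544.71 kVA
I_LR = S_LR/(√3·V_L) = 544710/(1.732×208) = 1510 A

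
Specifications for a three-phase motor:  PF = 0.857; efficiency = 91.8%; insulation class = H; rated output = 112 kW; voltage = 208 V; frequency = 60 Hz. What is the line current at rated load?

395 A

P_out = 112 kW = 112000 W
P_in = P_out / η = 112000 / 0.918 = 122004 W
I_L = P_in / (√3·V_L·cosφ) = 122004 / (1.732 × 208 × 0.857) = 395 A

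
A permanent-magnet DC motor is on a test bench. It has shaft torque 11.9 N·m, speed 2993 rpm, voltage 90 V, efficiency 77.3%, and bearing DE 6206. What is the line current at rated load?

ω = 2π×2993/60 = 313.4 rad/s; P_out = τω = 11.9 × 313.4 = 3729 W
P_in = P_out / η = 3729 / 0.773 = 4824 W
I = P_in / V = 4824 / 90 = 53.6 A

53.6 A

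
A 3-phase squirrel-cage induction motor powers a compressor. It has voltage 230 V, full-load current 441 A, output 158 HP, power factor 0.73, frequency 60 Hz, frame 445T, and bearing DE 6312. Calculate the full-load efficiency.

91.9 %

P_out = 158 × 746 = 117868 W
P_in = √3·V_L·I_L·cosφ = 1.732 × 230 × 441 × 0.73 = 128244 W
η = P_out / P_in = 117868 / 128244 = 0.919 = 91.9%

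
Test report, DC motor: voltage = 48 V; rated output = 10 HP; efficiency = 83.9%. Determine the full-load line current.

185 A

P_out = 10 × 746 = 7460 W
P_in = P_out / η = 7460 / 0.839 = 8892 W
I = P_in / V = 8892 / 48 = 185 A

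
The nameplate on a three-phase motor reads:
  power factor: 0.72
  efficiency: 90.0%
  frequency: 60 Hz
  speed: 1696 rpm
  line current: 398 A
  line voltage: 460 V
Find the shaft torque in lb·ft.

853 lb·ft

P_in = √3·V·I·cosφ = 1.732 × 460 × 398 × 0.72 = 228308 W
P_out = η·P_in = 0.9 × 228308 = 205477 W
n = 1696 rpm
ω = 2π×1696/60 = 177.6 rad/s
τ = P_out/ω = 205477/177.6 = 1157 N·m
In lb·ft: 1157/1.356 = 853 lb·ft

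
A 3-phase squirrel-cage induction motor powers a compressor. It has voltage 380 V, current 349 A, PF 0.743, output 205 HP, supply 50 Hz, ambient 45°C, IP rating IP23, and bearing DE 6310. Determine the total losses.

17.7 kW

P_in = √3·V·I·cosφ = 1.732×380×349×0.743 = 170665 W
P_out = 205×746 = 152930 W
Losses = P_in − P_out = 170665 − 152930 = 17735 W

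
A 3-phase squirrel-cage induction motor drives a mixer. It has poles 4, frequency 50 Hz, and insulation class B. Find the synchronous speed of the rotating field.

1500 rpm

n_s = 120f/p = 120×50/4 = 1500 rpm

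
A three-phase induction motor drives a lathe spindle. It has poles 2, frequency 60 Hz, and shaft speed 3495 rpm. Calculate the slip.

2.92 %

n_s = 120f/p = 120×60/2 = 3600 rpm
s = (n_s − n)/n_s = (3600 − 3495)/3600 = 0.0292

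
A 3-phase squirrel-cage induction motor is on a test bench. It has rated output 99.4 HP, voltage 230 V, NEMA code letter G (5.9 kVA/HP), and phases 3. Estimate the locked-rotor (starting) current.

S_LR = 5.9 × 99.4 = 586.46 kVA
I_LR = S_LR/(√3·V_L) = 586460/(1.732×230) = 1470 A

1470 A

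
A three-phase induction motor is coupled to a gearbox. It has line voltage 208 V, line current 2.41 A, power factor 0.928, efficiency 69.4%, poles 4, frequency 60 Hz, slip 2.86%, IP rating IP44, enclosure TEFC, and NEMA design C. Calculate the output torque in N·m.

3.05 N·m

P_in = √3·V·I·cosφ = 1.732 × 208 × 2.41 × 0.928 = 806 W
P_out = η·P_in = 0.694 × 806 = 559 W
n_s = 120×60/4 = 1800 rpm; n = 1800×(1−0.0286) = 1749 rpm
ω = 2π×1749/60 = 183.2 rad/s
τ = P_out/ω = 559/183.2 = 3.05 N·m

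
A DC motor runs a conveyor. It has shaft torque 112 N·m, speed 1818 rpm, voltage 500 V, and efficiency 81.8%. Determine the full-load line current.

ω = 2π×1818/60 = 190.4 rad/s; P_out = τω = 112 × 190.4 = 21325 W
P_in = P_out / η = 21325 / 0.818 = 26070 W
I = P_in / V = 26070 / 500 = 52.1 A

52.1 A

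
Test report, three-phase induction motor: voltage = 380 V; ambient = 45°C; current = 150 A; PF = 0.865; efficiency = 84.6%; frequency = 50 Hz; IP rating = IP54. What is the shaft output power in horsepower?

P_in = √3·V·I·cosφ = 1.732 × 380 × 150 × 0.865 = 85396 W
P_out = η·P_in = 0.846 × 85396 = 72245 W
= 72245/746 = 96.8 HP

96.8 HP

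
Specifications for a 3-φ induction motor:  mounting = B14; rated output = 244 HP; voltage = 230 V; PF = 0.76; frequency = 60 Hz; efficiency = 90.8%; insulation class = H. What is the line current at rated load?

662 A

P_out = 244 × 746 = 182024 W
P_in = P_out / η = 182024 / 0.908 = 200467 W
I_L = P_in / (√3·V_L·cosφ) = 200467 / (1.732 × 230 × 0.76) = 662 A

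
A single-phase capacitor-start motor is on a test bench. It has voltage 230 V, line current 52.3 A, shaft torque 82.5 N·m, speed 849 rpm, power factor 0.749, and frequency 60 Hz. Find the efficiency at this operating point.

81.4 %

ω = 2π × 849/60 = 88.91 rad/s; P_out = τω = 82.5 × 88.91 = 7335 W
P_in = V·I·cosφ = 230 × 52.3 × 0.749 = 9010 W
η = P_out / P_in = 7335 / 9010 = 0.814 = 81.4%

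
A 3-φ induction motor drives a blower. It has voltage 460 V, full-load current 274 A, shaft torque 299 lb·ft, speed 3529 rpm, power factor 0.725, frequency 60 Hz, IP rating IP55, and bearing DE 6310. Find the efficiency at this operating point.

94.7 %

τ = 299 lb·ft × 1.356 = 405.4 N·m
ω = 2π × 3529/60 = 369.6 rad/s; P_out = τω = 405.4 × 369.6 = 149836 W
P_in = √3·V_L·I_L·cosφ = 1.732 × 460 × 274 × 0.725 = 158268 W
η = P_out / P_in = 149836 / 158268 = 0.947 = 94.7%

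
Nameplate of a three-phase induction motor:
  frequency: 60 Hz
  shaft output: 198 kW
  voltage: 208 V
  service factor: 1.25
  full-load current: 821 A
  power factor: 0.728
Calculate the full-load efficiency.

P_out = 198 kW = 198000 W
P_in = √3·V_L·I_L·cosφ = 1.732 × 208 × 821 × 0.728 = 215321 W
η = P_out / P_in = 198000 / 215321 = 0.920 = 92.0%

92.0 %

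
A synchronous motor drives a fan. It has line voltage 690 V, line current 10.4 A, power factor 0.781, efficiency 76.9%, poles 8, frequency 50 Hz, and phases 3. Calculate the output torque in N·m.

P_in = √3·V·I·cosφ = 1.732 × 690 × 10.4 × 0.781 = 9707 W
P_out = η·P_in = 0.769 × 9707 = 7465 W
n = n_s = 120×50/8 = 750 rpm (synchronous)
ω = 2π×750/60 = 78.54 rad/s
τ = P_out/ω = 7465/78.54 = 95 N·m

95 N·m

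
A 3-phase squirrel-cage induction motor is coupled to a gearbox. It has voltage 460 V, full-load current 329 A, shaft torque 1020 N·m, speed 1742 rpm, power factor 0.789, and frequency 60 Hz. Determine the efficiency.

ω = 2π × 1742/60 = 182.4 rad/s; P_out = τω = 1020 × 182.4 = 186048 W
P_in = √3·V_L·I_L·cosφ = 1.732 × 460 × 329 × 0.789 = 206813 W
η = P_out / P_in = 186048 / 206813 = 0.900 = 90.0%

90.0 %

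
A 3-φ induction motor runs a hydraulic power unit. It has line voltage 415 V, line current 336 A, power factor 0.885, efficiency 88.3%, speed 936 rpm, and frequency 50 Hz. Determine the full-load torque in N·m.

P_in = √3·V·I·cosφ = 1.732 × 415 × 336 × 0.885 = 213736 W
P_out = η·P_in = 0.883 × 213736 = 188729 W
n = 936 rpm
ω = 2π×936/60 = 98.02 rad/s
τ = P_out/ω = 188729/98.02 = 1930 N·m

1930 N·m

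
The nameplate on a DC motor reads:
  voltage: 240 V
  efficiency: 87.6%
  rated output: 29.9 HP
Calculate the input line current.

P_out = 29.9 × 746 = 22305 W
P_in = P_out / η = 22305 / 0.876 = 25462 W
I = P_in / V = 25462 / 240 = 106 A

106 A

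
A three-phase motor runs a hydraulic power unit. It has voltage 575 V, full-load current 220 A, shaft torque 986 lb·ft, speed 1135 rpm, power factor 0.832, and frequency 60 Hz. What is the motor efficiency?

τ = 986 lb·ft × 1.356 = 1337 N·m
ω = 2π × 1135/60 = 118.9 rad/s; P_out = τω = 1337 × 118.9 = 158969 W
P_in = √3·V_L·I_L·cosφ = 1.732 × 575 × 220 × 0.832 = 182290 W
η = P_out / P_in = 158969 / 182290 = 0.872 = 87.2%

87.2 %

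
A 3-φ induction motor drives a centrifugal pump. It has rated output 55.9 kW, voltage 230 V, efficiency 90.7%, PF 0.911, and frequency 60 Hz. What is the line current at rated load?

170 A

P_out = 55.9 kW = 55900 W
P_in = P_out / η = 55900 / 0.907 = 61632 W
I_L = P_in / (√3·V_L·cosφ) = 61632 / (1.732 × 230 × 0.911) = 170 A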